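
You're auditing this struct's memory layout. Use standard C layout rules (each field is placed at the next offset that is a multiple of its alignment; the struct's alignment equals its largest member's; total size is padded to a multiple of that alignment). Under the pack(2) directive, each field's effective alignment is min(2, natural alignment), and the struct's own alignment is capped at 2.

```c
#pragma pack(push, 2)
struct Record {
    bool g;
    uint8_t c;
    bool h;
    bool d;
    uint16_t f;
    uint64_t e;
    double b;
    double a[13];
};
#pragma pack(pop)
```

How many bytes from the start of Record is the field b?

0..1  g  (1B, 1-aligned)
1..2  c  (1B, 1-aligned)
2..3  h  (1B, 1-aligned)
3..4  d  (1B, 1-aligned)
4..6  f  (2B, 2-aligned)
6..14  e  (8B, 2-aligned)
14..22  b  (8B, 2-aligned)

14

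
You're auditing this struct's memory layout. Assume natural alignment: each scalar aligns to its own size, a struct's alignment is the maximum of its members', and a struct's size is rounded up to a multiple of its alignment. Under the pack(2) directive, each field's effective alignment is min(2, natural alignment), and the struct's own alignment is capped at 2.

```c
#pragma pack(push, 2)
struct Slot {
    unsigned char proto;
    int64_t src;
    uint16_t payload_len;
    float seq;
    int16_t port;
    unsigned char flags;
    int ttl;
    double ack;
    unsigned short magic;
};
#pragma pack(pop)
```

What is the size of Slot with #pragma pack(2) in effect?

@0: proto [1B, align 1] → 1
+1 pad (align 2)
@2: src [8B, align 2] → 10
@10: payload_len [2B, align 2] → 12
@12: seq [4B, align 2] → 16
@16: port [2B, align 2] → 18
@18: flags [1B, align 1] → 19
+1 pad (align 2)
@20: ttl [4B, align 2] → 24
@24: ack [8B, align 2] → 32
@32: magic [2B, align 2] → 34
size 34, align 2

34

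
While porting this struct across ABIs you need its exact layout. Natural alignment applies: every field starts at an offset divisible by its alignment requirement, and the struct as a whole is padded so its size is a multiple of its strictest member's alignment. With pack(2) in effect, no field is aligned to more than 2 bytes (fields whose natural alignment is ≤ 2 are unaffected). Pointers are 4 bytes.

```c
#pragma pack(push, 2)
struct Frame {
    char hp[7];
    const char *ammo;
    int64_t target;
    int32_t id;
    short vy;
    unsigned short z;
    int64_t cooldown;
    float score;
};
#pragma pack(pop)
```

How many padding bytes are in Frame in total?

1

0..7  hp  (7B, 1-aligned)
7..8  -- padding (1B)
8..12  ammo  (4B, 2-aligned)
12..20  target  (8B, 2-aligned)
20..24  id  (4B, 2-aligned)
24..26  vy  (2B, 2-aligned)
26..28  z  (2B, 2-aligned)
28..36  cooldown  (8B, 2-aligned)
36..40  score  (4B, 2-aligned)
sizeof = 40, alignof = 2
data bytes 39, size 40 → padding 1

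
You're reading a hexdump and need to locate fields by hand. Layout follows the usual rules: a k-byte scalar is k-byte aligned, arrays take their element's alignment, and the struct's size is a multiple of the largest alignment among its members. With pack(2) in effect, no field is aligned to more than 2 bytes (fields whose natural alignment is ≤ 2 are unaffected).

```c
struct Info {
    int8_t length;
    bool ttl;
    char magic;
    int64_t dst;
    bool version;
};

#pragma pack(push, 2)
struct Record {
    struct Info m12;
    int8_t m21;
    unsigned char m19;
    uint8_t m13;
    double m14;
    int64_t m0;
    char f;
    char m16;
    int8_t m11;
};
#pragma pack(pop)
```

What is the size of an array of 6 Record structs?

Info: length at 0 (size 1, align 1) → ends 1; ttl at 1 (size 1, align 1) → ends 2; magic at 2 (size 1, align 1) → ends 3; pad 5 to align 8 for dst; dst at 8 (size 8, align 8) → ends 16; version at 16 (size 1, align 1) → ends 17; tail pad 7 to reach multiple of 8; total 24 bytes, alignment 8
m12 at 0 (size 24, align 2) → ends 24
m21 at 24 (size 1, align 1) → ends 25
m19 at 25 (size 1, align 1) → ends 26
m13 at 26 (size 1, align 1) → ends 27
pad 1 to align 2 for m14
m14 at 28 (size 8, align 2) → ends 36
m0 at 36 (size 8, align 2) → ends 44
f at 44 (size 1, align 1) → ends 45
m16 at 45 (size 1, align 1) → ends 46
m11 at 46 (size 1, align 1) → ends 47
tail pad 1 to reach multiple of 2
total 48 bytes, alignment 2
array of 6: 6 × 48 = 288

288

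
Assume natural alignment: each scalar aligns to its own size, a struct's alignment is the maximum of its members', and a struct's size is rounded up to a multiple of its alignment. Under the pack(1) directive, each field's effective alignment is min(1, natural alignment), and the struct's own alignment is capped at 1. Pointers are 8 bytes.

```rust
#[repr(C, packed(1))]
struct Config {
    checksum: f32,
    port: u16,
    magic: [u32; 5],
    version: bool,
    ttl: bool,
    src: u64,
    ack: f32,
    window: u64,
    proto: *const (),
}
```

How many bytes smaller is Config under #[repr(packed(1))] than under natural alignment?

natural layout:
  0..4  checksum  (4B, 4-aligned)
  4..6  port  (2B, 2-aligned)
  6..8  -- padding (2B)
  8..28  magic  (20B, 4-aligned)
  28..29  version  (1B, 1-aligned)
  29..30  ttl  (1B, 1-aligned)
  30..32  -- padding (2B)
  32..40  src  (8B, 8-aligned)
  40..44  ack  (4B, 4-aligned)
  44..48  -- padding (4B)
  48..56  window  (8B, 8-aligned)
  56..64  proto  (8B, 8-aligned)
  sizeof = 64, alignof = 8
packed(1) layout:
  0..4  checksum  (4B, 1-aligned)
  4..6  port  (2B, 1-aligned)
  6..26  magic  (20B, 1-aligned)
  26..27  version  (1B, 1-aligned)
  27..28  ttl  (1B, 1-aligned)
  28..36  src  (8B, 1-aligned)
  36..40  ack  (4B, 1-aligned)
  40..48  window  (8B, 1-aligned)
  48..56  proto  (8B, 1-aligned)
  sizeof = 56, alignof = 1
64 − 56 = 8

8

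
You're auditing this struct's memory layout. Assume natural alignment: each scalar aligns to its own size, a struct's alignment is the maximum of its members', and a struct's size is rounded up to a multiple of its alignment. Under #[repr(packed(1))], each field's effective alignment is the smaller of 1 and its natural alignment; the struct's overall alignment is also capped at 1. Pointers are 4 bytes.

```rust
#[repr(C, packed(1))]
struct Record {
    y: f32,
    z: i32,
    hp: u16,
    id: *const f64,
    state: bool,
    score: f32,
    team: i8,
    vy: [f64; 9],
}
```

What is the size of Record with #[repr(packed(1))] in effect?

y at 0 (size 4, align 1) → ends 4
z at 4 (size 4, align 1) → ends 8
hp at 8 (size 2, align 1) → ends 10
id at 10 (size 4, align 1) → ends 14
state at 14 (size 1, align 1) → ends 15
score at 15 (size 4, align 1) → ends 19
team at 19 (size 1, align 1) → ends 20
vy at 20 (size 72, align 1) → ends 92
total 92 bytes, alignment 1

92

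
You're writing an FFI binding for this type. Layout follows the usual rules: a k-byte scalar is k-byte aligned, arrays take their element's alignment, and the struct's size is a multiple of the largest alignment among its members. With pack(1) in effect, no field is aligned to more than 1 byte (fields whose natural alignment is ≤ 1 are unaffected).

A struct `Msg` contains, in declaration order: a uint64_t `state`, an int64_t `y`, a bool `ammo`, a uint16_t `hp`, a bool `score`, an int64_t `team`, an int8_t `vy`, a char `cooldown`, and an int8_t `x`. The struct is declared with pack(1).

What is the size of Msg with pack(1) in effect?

0..8  state  (8B, 1-aligned)
8..16  y  (8B, 1-aligned)
16..17  ammo  (1B, 1-aligned)
17..19  hp  (2B, 1-aligned)
19..20  score  (1B, 1-aligned)
20..28  team  (8B, 1-aligned)
28..29  vy  (1B, 1-aligned)
29..30  cooldown  (1B, 1-aligned)
30..31  x  (1B, 1-aligned)
sizeof = 31, alignof = 1

31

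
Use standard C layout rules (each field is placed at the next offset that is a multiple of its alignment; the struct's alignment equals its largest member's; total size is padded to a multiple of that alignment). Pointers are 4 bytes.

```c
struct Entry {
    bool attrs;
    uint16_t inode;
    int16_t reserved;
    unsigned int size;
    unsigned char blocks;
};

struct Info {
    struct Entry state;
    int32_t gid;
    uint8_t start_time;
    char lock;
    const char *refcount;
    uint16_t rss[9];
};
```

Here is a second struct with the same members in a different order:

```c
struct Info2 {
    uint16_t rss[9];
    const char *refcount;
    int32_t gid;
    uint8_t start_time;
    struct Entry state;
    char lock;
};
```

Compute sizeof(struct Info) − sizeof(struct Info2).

-4

Entry: @0: attrs [1B, align 1] → 1; +1 pad (align 2); @2: inode [2B, align 2] → 4; @4: reserved [2B, align 2] → 6; +2 pad (align 4); @8: size [4B, align 4] → 12; @12: blocks [1B, align 1] → 13; +3 tail pad (align 4); size 16, align 4
@0: state [16B, align 4] → 16
@16: gid [4B, align 4] → 20
@20: start_time [1B, align 1] → 21
@21: lock [1B, align 1] → 22
+2 pad (align 4)
@24: refcount [4B, align 4] → 28
@28: rss [18B, align 2] → 46
+2 tail pad (align 4)
size 48, align 4
— Info2 —
@0: rss [18B, align 2] → 18
+2 pad (align 4)
@20: refcount [4B, align 4] → 24
@24: gid [4B, align 4] → 28
@28: start_time [1B, align 1] → 29
+3 pad (align 4)
@32: state [16B, align 4] → 48
@48: lock [1B, align 1] → 49
+3 tail pad (align 4)
size 52, align 4
48 − 52 = -4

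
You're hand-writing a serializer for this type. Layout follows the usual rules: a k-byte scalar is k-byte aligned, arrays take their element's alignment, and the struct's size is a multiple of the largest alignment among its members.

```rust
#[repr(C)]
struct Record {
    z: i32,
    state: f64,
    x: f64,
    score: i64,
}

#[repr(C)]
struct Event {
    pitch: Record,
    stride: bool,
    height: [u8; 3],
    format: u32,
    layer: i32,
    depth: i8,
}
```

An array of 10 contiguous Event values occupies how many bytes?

Record: z at 0 (size 4, align 4) → ends 4; pad 4 to align 8 for state; state at 8 (size 8, align 8) → ends 16; x at 16 (size 8, align 8) → ends 24; score at 24 (size 8, align 8) → ends 32; total 32 bytes, alignment 8
pitch at 0 (size 32, align 8) → ends 32
stride at 32 (size 1, align 1) → ends 33
height at 33 (size 3, align 1) → ends 36
format at 36 (size 4, align 4) → ends 40
layer at 40 (size 4, align 4) → ends 44
depth at 44 (size 1, align 1) → ends 45
tail pad 3 to reach multiple of 8
total 48 bytes, alignment 8
array of 10: 10 × 48 = 480

480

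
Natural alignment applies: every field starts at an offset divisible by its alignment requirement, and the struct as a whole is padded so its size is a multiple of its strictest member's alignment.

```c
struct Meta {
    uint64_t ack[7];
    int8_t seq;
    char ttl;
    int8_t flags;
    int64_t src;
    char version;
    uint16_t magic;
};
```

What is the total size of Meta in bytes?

80

ack at 0 (size 56, align 8) → ends 56
seq at 56 (size 1, align 1) → ends 57
ttl at 57 (size 1, align 1) → ends 58
flags at 58 (size 1, align 1) → ends 59
pad 5 to align 8 for src
src at 64 (size 8, align 8) → ends 72
version at 72 (size 1, align 1) → ends 73
pad 1 to align 2 for magic
magic at 74 (size 2, align 2) → ends 76
tail pad 4 to reach multiple of 8
total 80 bytes, alignment 8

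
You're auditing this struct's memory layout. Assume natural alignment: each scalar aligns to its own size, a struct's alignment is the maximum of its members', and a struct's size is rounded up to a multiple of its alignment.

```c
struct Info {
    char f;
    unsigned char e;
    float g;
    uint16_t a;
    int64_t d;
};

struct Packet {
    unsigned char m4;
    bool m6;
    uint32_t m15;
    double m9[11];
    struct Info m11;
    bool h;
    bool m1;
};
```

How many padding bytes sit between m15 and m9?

Info: @0: f [1B, align 1] → 1; @1: e [1B, align 1] → 2; +2 pad (align 4); @4: g [4B, align 4] → 8; @8: a [2B, align 2] → 10; +6 pad (align 8); @16: d [8B, align 8] → 24; size 24, align 8
@0: m4 [1B, align 1] → 1
@1: m6 [1B, align 1] → 2
+2 pad (align 4)
@4: m15 [4B, align 4] → 8
@8: m9 [88B, align 8] → 96

0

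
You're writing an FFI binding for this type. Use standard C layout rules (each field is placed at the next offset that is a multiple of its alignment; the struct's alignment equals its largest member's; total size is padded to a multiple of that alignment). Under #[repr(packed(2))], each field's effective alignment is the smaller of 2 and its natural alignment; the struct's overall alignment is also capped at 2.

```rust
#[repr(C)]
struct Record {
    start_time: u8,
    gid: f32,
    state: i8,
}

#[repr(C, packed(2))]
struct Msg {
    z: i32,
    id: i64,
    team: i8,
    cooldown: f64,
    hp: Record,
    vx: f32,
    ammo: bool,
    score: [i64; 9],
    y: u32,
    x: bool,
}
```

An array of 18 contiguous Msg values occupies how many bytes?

2124

Record: start_time at 0 (size 1, align 1) → ends 1; pad 3 to align 4 for gid; gid at 4 (size 4, align 4) → ends 8; state at 8 (size 1, align 1) → ends 9; tail pad 3 to reach multiple of 4; total 12 bytes, alignment 4
z at 0 (size 4, align 2) → ends 4
id at 4 (size 8, align 2) → ends 12
team at 12 (size 1, align 1) → ends 13
pad 1 to align 2 for cooldown
cooldown at 14 (size 8, align 2) → ends 22
hp at 22 (size 12, align 2) → ends 34
vx at 34 (size 4, align 2) → ends 38
ammo at 38 (size 1, align 1) → ends 39
pad 1 to align 2 for score
score at 40 (size 72, align 2) → ends 112
y at 112 (size 4, align 2) → ends 116
x at 116 (size 1, align 1) → ends 117
tail pad 1 to reach multiple of 2
total 118 bytes, alignment 2
array of 18: 18 × 118 = 2124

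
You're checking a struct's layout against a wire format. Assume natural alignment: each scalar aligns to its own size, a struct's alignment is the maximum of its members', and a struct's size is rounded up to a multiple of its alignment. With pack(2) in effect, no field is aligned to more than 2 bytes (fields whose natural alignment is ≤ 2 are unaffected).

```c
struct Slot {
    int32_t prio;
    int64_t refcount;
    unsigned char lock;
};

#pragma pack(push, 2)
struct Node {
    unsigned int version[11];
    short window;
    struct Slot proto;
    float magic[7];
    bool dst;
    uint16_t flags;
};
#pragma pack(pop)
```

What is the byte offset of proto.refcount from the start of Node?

54

Slot: @0: prio [4B, align 4] → 4; +4 pad (align 8); @8: refcount [8B, align 8] → 16; @16: lock [1B, align 1] → 17; +7 tail pad (align 8); size 24, align 8
@0: version [44B, align 2] → 44
@44: window [2B, align 2] → 46
@46: proto [24B, align 2] → 70
within Slot: refcount at 8
46 + 8 = 54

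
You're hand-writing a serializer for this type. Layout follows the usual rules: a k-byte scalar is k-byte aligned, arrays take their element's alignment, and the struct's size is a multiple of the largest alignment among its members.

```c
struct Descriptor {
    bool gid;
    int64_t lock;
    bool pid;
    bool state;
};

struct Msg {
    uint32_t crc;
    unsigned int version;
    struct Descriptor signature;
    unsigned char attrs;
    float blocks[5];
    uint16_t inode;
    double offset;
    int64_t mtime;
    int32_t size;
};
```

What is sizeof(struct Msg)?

Descriptor: @0: gid [1B, align 1] → 1; +7 pad (align 8); @8: lock [8B, align 8] → 16; @16: pid [1B, align 1] → 17; @17: state [1B, align 1] → 18; +6 tail pad (align 8); size 24, align 8
@0: crc [4B, align 4] → 4
@4: version [4B, align 4] → 8
@8: signature [24B, align 8] → 32
@32: attrs [1B, align 1] → 33
+3 pad (align 4)
@36: blocks [20B, align 4] → 56
@56: inode [2B, align 2] → 58
+6 pad (align 8)
@64: offset [8B, align 8] → 72
@72: mtime [8B, align 8] → 80
@80: size [4B, align 4] → 84
+4 tail pad (align 8)
size 88, align 8

88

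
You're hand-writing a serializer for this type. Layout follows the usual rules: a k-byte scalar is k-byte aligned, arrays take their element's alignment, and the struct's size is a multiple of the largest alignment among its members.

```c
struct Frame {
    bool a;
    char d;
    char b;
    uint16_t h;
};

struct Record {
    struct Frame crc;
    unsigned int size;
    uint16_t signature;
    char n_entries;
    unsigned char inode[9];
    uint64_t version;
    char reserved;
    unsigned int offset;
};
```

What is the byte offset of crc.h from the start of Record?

4

Frame: 0..1  a  (1B, 1-aligned); 1..2  d  (1B, 1-aligned); 2..3  b  (1B, 1-aligned); 3..4  -- padding (1B); 4..6  h  (2B, 2-aligned); sizeof = 6, alignof = 2
0..6  crc  (6B, 2-aligned)
within Frame: h at 4
0 + 4 = 4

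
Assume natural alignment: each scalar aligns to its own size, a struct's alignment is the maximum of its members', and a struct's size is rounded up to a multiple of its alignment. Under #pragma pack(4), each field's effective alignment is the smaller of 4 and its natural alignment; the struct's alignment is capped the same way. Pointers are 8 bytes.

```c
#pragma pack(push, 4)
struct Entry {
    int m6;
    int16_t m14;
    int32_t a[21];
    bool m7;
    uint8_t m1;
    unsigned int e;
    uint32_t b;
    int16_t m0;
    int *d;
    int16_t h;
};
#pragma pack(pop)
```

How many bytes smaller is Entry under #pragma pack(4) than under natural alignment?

8

natural layout:
  m6 at 0 (size 4, align 4) → ends 4
  m14 at 4 (size 2, align 2) → ends 6
  pad 2 to align 4 for a
  a at 8 (size 84, align 4) → ends 92
  m7 at 92 (size 1, align 1) → ends 93
  m1 at 93 (size 1, align 1) → ends 94
  pad 2 to align 4 for e
  e at 96 (size 4, align 4) → ends 100
  b at 100 (size 4, align 4) → ends 104
  m0 at 104 (size 2, align 2) → ends 106
  pad 6 to align 8 for d
  d at 112 (size 8, align 8) → ends 120
  h at 120 (size 2, align 2) → ends 122
  tail pad 6 to reach multiple of 8
  total 128 bytes, alignment 8
packed(4) layout:
  m6 at 0 (size 4, align 4) → ends 4
  m14 at 4 (size 2, align 2) → ends 6
  pad 2 to align 4 for a
  a at 8 (size 84, align 4) → ends 92
  m7 at 92 (size 1, align 1) → ends 93
  m1 at 93 (size 1, align 1) → ends 94
  pad 2 to align 4 for e
  e at 96 (size 4, align 4) → ends 100
  b at 100 (size 4, align 4) → ends 104
  m0 at 104 (size 2, align 2) → ends 106
  pad 2 to align 4 for d
  d at 108 (size 8, align 4) → ends 116
  h at 116 (size 2, align 2) → ends 118
  tail pad 2 to reach multiple of 4
  total 120 bytes, alignment 4
128 − 120 = 8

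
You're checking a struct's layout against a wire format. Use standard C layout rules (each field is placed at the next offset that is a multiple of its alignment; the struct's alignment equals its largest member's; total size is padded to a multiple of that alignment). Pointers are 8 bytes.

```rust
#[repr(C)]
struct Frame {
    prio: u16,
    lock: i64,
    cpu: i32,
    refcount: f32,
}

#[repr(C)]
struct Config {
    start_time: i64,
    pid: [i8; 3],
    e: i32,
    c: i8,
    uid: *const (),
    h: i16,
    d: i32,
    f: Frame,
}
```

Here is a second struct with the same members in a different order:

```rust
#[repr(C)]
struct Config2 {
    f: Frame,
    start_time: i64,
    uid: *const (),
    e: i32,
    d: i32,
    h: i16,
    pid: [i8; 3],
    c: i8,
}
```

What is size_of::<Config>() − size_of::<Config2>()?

Frame: 0..2  prio  (2B, 2-aligned); 2..8  -- padding (6B); 8..16  lock  (8B, 8-aligned); 16..20  cpu  (4B, 4-aligned); 20..24  refcount  (4B, 4-aligned); sizeof = 24, alignof = 8
0..8  start_time  (8B, 8-aligned)
8..11  pid  (3B, 1-aligned)
11..12  -- padding (1B)
12..16  e  (4B, 4-aligned)
16..17  c  (1B, 1-aligned)
17..24  -- padding (7B)
24..32  uid  (8B, 8-aligned)
32..34  h  (2B, 2-aligned)
34..36  -- padding (2B)
36..40  d  (4B, 4-aligned)
40..64  f  (24B, 8-aligned)
sizeof = 64, alignof = 8
— Config2 —
0..24  f  (24B, 8-aligned)
24..32  start_time  (8B, 8-aligned)
32..40  uid  (8B, 8-aligned)
40..44  e  (4B, 4-aligned)
44..48  d  (4B, 4-aligned)
48..50  h  (2B, 2-aligned)
50..53  pid  (3B, 1-aligned)
53..54  c  (1B, 1-aligned)
54..56  -- tail padding (2B)
sizeof = 56, alignof = 8
64 − 56 = 8

8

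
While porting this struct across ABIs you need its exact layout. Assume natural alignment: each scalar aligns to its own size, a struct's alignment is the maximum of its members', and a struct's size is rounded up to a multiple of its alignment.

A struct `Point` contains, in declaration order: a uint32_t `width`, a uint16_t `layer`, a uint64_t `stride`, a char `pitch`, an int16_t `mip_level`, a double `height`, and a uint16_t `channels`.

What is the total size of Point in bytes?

40

@0: width [4B, align 4] → 4
@4: layer [2B, align 2] → 6
+2 pad (align 8)
@8: stride [8B, align 8] → 16
@16: pitch [1B, align 1] → 17
+1 pad (align 2)
@18: mip_level [2B, align 2] → 20
+4 pad (align 8)
@24: height [8B, align 8] → 32
@32: channels [2B, align 2] → 34
+6 tail pad (align 8)
size 40, align 8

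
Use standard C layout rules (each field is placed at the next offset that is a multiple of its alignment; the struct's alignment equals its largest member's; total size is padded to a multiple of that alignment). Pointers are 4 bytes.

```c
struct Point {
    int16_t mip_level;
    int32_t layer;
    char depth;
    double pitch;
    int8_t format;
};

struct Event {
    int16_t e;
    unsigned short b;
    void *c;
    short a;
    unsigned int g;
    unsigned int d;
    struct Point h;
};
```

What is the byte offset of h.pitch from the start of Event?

40

Point: mip_level at 0 (size 2, align 2) → ends 2; pad 2 to align 4 for layer; layer at 4 (size 4, align 4) → ends 8; depth at 8 (size 1, align 1) → ends 9; pad 7 to align 8 for pitch; pitch at 16 (size 8, align 8) → ends 24; format at 24 (size 1, align 1) → ends 25; tail pad 7 to reach multiple of 8; total 32 bytes, alignment 8
e at 0 (size 2, align 2) → ends 2
b at 2 (size 2, align 2) → ends 4
c at 4 (size 4, align 4) → ends 8
a at 8 (size 2, align 2) → ends 10
pad 2 to align 4 for g
g at 12 (size 4, align 4) → ends 16
d at 16 (size 4, align 4) → ends 20
pad 4 to align 8 for h
h at 24 (size 32, align 8) → ends 56
within Point: pitch at 16
24 + 16 = 40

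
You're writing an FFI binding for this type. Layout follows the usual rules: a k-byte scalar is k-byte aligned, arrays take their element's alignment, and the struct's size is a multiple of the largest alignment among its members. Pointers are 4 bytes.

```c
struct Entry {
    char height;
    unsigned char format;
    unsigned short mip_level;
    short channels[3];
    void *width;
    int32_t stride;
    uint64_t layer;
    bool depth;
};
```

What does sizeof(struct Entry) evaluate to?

40

height at 0 (size 1, align 1) → ends 1
format at 1 (size 1, align 1) → ends 2
mip_level at 2 (size 2, align 2) → ends 4
channels at 4 (size 6, align 2) → ends 10
pad 2 to align 4 for width
width at 12 (size 4, align 4) → ends 16
stride at 16 (size 4, align 4) → ends 20
pad 4 to align 8 for layer
layer at 24 (size 8, align 8) → ends 32
depth at 32 (size 1, align 1) → ends 33
tail pad 7 to reach multiple of 8
total 40 bytes, alignment 8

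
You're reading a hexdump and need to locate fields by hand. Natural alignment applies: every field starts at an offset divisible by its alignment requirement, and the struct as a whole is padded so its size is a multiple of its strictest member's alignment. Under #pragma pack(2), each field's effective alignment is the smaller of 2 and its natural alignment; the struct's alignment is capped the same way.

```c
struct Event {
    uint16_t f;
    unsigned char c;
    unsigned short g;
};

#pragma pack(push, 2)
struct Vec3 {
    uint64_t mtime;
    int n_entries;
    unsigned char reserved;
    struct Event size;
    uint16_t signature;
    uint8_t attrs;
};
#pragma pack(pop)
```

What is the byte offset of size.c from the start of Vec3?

16

Event: 0..2  f  (2B, 2-aligned); 2..3  c  (1B, 1-aligned); 3..4  -- padding (1B); 4..6  g  (2B, 2-aligned); sizeof = 6, alignof = 2
0..8  mtime  (8B, 2-aligned)
8..12  n_entries  (4B, 2-aligned)
12..13  reserved  (1B, 1-aligned)
13..14  -- padding (1B)
14..20  size  (6B, 2-aligned)
within Event: c at 2
14 + 2 = 16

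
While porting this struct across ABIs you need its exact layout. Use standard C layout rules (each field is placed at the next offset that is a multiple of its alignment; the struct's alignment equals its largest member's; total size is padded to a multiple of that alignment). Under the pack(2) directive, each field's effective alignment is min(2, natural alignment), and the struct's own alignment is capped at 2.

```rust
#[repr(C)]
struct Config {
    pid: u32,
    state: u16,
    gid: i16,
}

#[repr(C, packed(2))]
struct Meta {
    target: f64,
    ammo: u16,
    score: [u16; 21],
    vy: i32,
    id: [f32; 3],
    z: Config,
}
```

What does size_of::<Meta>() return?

Config: 0..4  pid  (4B, 4-aligned); 4..6  state  (2B, 2-aligned); 6..8  gid  (2B, 2-aligned); sizeof = 8, alignof = 4
0..8  target  (8B, 2-aligned)
8..10  ammo  (2B, 2-aligned)
10..52  score  (42B, 2-aligned)
52..56  vy  (4B, 2-aligned)
56..68  id  (12B, 2-aligned)
68..76  z  (8B, 2-aligned)
sizeof = 76, alignof = 2

76 bytes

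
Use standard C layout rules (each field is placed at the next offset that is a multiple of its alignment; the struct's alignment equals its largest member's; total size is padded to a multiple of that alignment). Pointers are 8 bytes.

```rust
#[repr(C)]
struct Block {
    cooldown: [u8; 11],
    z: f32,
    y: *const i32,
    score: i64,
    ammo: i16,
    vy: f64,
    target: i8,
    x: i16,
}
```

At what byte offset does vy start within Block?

40

0..11  cooldown  (11B, 1-aligned)
11..12  -- padding (1B)
12..16  z  (4B, 4-aligned)
16..24  y  (8B, 8-aligned)
24..32  score  (8B, 8-aligned)
32..34  ammo  (2B, 2-aligned)
34..40  -- padding (6B)
40..48  vy  (8B, 8-aligned)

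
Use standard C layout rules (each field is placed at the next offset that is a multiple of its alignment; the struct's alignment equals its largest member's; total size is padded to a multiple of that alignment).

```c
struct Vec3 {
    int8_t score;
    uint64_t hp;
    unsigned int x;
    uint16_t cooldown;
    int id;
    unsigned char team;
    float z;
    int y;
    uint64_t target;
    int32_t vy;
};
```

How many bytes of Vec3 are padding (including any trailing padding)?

16

@0: score [1B, align 1] → 1
+7 pad (align 8)
@8: hp [8B, align 8] → 16
@16: x [4B, align 4] → 20
@20: cooldown [2B, align 2] → 22
+2 pad (align 4)
@24: id [4B, align 4] → 28
@28: team [1B, align 1] → 29
+3 pad (align 4)
@32: z [4B, align 4] → 36
@36: y [4B, align 4] → 40
@40: target [8B, align 8] → 48
@48: vy [4B, align 4] → 52
+4 tail pad (align 8)
size 56, align 8
data bytes 40, size 56 → padding 16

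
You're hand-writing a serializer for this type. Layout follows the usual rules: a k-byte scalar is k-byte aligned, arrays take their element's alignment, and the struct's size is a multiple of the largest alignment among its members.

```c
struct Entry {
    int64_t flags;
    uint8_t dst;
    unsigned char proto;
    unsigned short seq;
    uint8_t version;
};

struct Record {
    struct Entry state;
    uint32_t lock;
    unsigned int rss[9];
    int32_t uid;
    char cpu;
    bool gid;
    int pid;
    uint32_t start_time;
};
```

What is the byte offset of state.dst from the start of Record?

Entry: 0..8  flags  (8B, 8-aligned); 8..9  dst  (1B, 1-aligned); 9..10  proto  (1B, 1-aligned); 10..12  seq  (2B, 2-aligned); 12..13  version  (1B, 1-aligned); 13..16  -- tail padding (3B); sizeof = 16, alignof = 8
0..16  state  (16B, 8-aligned)
within Entry: dst at 8
0 + 8 = 8

8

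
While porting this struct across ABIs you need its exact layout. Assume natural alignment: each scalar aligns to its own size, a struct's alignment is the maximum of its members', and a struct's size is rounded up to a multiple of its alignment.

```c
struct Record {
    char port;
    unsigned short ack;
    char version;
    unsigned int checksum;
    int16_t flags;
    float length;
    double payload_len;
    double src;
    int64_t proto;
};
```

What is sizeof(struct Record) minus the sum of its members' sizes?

0..1  port  (1B, 1-aligned)
1..2  -- padding (1B)
2..4  ack  (2B, 2-aligned)
4..5  version  (1B, 1-aligned)
5..8  -- padding (3B)
8..12  checksum  (4B, 4-aligned)
12..14  flags  (2B, 2-aligned)
14..16  -- padding (2B)
16..20  length  (4B, 4-aligned)
20..24  -- padding (4B)
24..32  payload_len  (8B, 8-aligned)
32..40  src  (8B, 8-aligned)
40..48  proto  (8B, 8-aligned)
sizeof = 48, alignof = 8
data bytes 38, size 48 → padding 10

10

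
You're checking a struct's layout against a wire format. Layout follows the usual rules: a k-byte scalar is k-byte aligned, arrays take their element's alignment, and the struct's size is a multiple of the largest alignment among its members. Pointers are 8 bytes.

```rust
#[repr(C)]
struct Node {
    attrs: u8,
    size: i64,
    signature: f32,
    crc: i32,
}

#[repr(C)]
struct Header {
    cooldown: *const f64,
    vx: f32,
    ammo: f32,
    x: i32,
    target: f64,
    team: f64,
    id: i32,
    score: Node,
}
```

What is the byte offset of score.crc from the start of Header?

Node: attrs at 0 (size 1, align 1) → ends 1; pad 7 to align 8 for size; size at 8 (size 8, align 8) → ends 16; signature at 16 (size 4, align 4) → ends 20; crc at 20 (size 4, align 4) → ends 24; total 24 bytes, alignment 8
cooldown at 0 (size 8, align 8) → ends 8
vx at 8 (size 4, align 4) → ends 12
ammo at 12 (size 4, align 4) → ends 16
x at 16 (size 4, align 4) → ends 20
pad 4 to align 8 for target
target at 24 (size 8, align 8) → ends 32
team at 32 (size 8, align 8) → ends 40
id at 40 (size 4, align 4) → ends 44
pad 4 to align 8 for score
score at 48 (size 24, align 8) → ends 72
within Node: crc at 20
48 + 20 = 68

68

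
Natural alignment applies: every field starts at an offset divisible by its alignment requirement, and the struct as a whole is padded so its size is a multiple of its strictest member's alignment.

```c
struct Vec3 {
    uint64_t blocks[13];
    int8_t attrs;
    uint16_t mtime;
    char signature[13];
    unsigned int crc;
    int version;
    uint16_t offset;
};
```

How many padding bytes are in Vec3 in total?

blocks at 0 (size 104, align 8) → ends 104
attrs at 104 (size 1, align 1) → ends 105
pad 1 to align 2 for mtime
mtime at 106 (size 2, align 2) → ends 108
signature at 108 (size 13, align 1) → ends 121
pad 3 to align 4 for crc
crc at 124 (size 4, align 4) → ends 128
version at 128 (size 4, align 4) → ends 132
offset at 132 (size 2, align 2) → ends 134
tail pad 2 to reach multiple of 8
total 136 bytes, alignment 8
data bytes 130, size 136 → padding 6

6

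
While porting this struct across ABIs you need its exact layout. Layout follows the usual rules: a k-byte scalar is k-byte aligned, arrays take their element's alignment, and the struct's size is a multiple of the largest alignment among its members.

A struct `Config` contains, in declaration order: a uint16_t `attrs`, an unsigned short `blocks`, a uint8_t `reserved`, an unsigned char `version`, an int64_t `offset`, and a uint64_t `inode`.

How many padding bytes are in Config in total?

2

attrs at 0 (size 2, align 2) → ends 2
blocks at 2 (size 2, align 2) → ends 4
reserved at 4 (size 1, align 1) → ends 5
version at 5 (size 1, align 1) → ends 6
pad 2 to align 8 for offset
offset at 8 (size 8, align 8) → ends 16
inode at 16 (size 8, align 8) → ends 24
total 24 bytes, alignment 8
data bytes 22, size 24 → padding 2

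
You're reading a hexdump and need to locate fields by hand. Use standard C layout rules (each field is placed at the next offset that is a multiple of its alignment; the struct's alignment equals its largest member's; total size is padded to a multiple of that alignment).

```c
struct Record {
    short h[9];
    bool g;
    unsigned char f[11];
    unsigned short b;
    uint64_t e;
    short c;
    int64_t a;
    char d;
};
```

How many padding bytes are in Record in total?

13

h at 0 (size 18, align 2) → ends 18
g at 18 (size 1, align 1) → ends 19
f at 19 (size 11, align 1) → ends 30
b at 30 (size 2, align 2) → ends 32
e at 32 (size 8, align 8) → ends 40
c at 40 (size 2, align 2) → ends 42
pad 6 to align 8 for a
a at 48 (size 8, align 8) → ends 56
d at 56 (size 1, align 1) → ends 57
tail pad 7 to reach multiple of 8
total 64 bytes, alignment 8
data bytes 51, size 64 → padding 13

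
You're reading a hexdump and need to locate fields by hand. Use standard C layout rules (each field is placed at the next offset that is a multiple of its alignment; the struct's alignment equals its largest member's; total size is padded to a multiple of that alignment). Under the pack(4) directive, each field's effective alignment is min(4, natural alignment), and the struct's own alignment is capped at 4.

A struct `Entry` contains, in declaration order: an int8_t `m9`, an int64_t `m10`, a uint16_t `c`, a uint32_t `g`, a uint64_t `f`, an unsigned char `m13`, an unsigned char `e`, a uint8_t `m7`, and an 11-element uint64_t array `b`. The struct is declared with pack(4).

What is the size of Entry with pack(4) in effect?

0..1  m9  (1B, 1-aligned)
1..4  -- padding (3B)
4..12  m10  (8B, 4-aligned)
12..14  c  (2B, 2-aligned)
14..16  -- padding (2B)
16..20  g  (4B, 4-aligned)
20..28  f  (8B, 4-aligned)
28..29  m13  (1B, 1-aligned)
29..30  e  (1B, 1-aligned)
30..31  m7  (1B, 1-aligned)
31..32  -- padding (1B)
32..120  b  (88B, 4-aligned)
sizeof = 120, alignof = 4

120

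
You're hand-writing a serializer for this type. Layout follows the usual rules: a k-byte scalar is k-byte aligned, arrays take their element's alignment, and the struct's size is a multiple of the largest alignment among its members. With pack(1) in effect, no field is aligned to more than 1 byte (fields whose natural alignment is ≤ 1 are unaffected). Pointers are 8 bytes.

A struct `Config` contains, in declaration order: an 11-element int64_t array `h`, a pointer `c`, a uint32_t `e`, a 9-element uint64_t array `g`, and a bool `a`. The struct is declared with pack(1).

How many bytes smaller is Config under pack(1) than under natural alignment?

natural layout:
  @0: h [88B, align 8] → 88
  @88: c [8B, align 8] → 96
  @96: e [4B, align 4] → 100
  +4 pad (align 8)
  @104: g [72B, align 8] → 176
  @176: a [1B, align 1] → 177
  +7 tail pad (align 8)
  size 184, align 8
packed(1) layout:
  @0: h [88B, align 1] → 88
  @88: c [8B, align 1] → 96
  @96: e [4B, align 1] → 100
  @100: g [72B, align 1] → 172
  @172: a [1B, align 1] → 173
  size 173, align 1
184 − 173 = 11

11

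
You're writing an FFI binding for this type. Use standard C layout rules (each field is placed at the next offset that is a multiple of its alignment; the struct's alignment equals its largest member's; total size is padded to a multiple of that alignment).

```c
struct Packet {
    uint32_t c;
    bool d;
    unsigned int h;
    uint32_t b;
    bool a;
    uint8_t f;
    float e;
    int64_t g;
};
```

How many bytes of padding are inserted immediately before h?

c at 0 (size 4, align 4) → ends 4
d at 4 (size 1, align 1) → ends 5
pad 3 to align 4 for h
h at 8 (size 4, align 4) → ends 12

3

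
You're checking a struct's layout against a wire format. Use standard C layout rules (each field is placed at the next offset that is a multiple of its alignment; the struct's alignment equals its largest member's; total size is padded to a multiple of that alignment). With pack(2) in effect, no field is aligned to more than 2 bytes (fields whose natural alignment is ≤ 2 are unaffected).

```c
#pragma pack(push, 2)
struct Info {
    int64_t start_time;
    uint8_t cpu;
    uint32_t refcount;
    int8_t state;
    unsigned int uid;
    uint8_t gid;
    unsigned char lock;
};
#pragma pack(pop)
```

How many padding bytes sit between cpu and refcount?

1

0..8  start_time  (8B, 2-aligned)
8..9  cpu  (1B, 1-aligned)
9..10  -- padding (1B)
10..14  refcount  (4B, 2-aligned)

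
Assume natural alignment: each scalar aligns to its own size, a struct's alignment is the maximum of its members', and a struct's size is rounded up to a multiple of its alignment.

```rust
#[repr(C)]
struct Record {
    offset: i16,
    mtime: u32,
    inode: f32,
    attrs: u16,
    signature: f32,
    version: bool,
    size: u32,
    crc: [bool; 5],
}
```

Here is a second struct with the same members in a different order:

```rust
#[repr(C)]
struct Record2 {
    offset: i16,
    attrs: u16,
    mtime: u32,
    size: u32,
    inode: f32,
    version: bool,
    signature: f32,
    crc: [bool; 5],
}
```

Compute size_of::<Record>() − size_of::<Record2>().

4

0..2  offset  (2B, 2-aligned)
2..4  -- padding (2B)
4..8  mtime  (4B, 4-aligned)
8..12  inode  (4B, 4-aligned)
12..14  attrs  (2B, 2-aligned)
14..16  -- padding (2B)
16..20  signature  (4B, 4-aligned)
20..21  version  (1B, 1-aligned)
21..24  -- padding (3B)
24..28  size  (4B, 4-aligned)
28..33  crc  (5B, 1-aligned)
33..36  -- tail padding (3B)
sizeof = 36, alignof = 4
— Record2 —
0..2  offset  (2B, 2-aligned)
2..4  attrs  (2B, 2-aligned)
4..8  mtime  (4B, 4-aligned)
8..12  size  (4B, 4-aligned)
12..16  inode  (4B, 4-aligned)
16..17  version  (1B, 1-aligned)
17..20  -- padding (3B)
20..24  signature  (4B, 4-aligned)
24..29  crc  (5B, 1-aligned)
29..32  -- tail padding (3B)
sizeof = 32, alignof = 4
36 − 32 = 4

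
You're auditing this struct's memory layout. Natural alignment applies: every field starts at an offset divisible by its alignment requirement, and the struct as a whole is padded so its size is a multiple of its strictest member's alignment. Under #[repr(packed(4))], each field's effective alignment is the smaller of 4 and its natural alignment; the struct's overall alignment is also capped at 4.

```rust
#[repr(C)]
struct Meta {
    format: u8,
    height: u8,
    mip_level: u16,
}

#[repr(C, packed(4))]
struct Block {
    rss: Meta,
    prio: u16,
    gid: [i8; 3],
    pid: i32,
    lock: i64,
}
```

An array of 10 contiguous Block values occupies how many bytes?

Meta: 0..1  format  (1B, 1-aligned); 1..2  height  (1B, 1-aligned); 2..4  mip_level  (2B, 2-aligned); sizeof = 4, alignof = 2
0..4  rss  (4B, 2-aligned)
4..6  prio  (2B, 2-aligned)
6..9  gid  (3B, 1-aligned)
9..12  -- padding (3B)
12..16  pid  (4B, 4-aligned)
16..24  lock  (8B, 4-aligned)
sizeof = 24, alignof = 4
array of 10: 10 × 24 = 240

240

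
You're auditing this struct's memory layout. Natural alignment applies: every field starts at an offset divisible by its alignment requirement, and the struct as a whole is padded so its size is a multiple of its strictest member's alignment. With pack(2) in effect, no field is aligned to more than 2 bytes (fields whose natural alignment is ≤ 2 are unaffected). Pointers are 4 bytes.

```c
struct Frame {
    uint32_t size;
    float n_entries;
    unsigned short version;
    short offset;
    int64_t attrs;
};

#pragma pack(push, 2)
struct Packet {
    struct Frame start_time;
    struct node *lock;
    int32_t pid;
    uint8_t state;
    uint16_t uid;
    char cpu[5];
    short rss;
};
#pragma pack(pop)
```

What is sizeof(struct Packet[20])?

880

Frame: 0..4  size  (4B, 4-aligned); 4..8  n_entries  (4B, 4-aligned); 8..10  version  (2B, 2-aligned); 10..12  offset  (2B, 2-aligned); 12..16  -- padding (4B); 16..24  attrs  (8B, 8-aligned); sizeof = 24, alignof = 8
0..24  start_time  (24B, 2-aligned)
24..28  lock  (4B, 2-aligned)
28..32  pid  (4B, 2-aligned)
32..33  state  (1B, 1-aligned)
33..34  -- padding (1B)
34..36  uid  (2B, 2-aligned)
36..41  cpu  (5B, 1-aligned)
41..42  -- padding (1B)
42..44  rss  (2B, 2-aligned)
sizeof = 44, alignof = 2
array of 20: 20 × 44 = 880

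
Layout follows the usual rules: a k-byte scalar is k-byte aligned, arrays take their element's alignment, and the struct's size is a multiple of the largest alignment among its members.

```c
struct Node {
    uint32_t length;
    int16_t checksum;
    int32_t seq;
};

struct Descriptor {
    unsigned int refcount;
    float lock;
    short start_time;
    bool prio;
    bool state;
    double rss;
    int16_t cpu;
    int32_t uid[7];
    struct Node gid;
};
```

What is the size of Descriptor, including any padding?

72 bytes

Node: 0..4  length  (4B, 4-aligned); 4..6  checksum  (2B, 2-aligned); 6..8  -- padding (2B); 8..12  seq  (4B, 4-aligned); sizeof = 12, alignof = 4
0..4  refcount  (4B, 4-aligned)
4..8  lock  (4B, 4-aligned)
8..10  start_time  (2B, 2-aligned)
10..11  prio  (1B, 1-aligned)
11..12  state  (1B, 1-aligned)
12..16  -- padding (4B)
16..24  rss  (8B, 8-aligned)
24..26  cpu  (2B, 2-aligned)
26..28  -- padding (2B)
28..56  uid  (28B, 4-aligned)
56..68  gid  (12B, 4-aligned)
68..72  -- tail padding (4B)
sizeof = 72, alignof = 8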